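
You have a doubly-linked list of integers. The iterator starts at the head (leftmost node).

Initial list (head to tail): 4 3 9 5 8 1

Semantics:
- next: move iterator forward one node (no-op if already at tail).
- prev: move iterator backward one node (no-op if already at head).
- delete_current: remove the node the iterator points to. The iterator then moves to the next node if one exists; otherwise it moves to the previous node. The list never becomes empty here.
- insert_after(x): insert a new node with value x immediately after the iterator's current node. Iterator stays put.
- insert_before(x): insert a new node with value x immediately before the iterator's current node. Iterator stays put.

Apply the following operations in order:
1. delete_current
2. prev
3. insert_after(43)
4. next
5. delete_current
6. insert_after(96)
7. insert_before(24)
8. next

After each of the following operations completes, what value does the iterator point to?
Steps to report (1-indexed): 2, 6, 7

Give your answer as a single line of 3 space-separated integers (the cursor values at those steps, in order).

After 1 (delete_current): list=[3, 9, 5, 8, 1] cursor@3
After 2 (prev): list=[3, 9, 5, 8, 1] cursor@3
After 3 (insert_after(43)): list=[3, 43, 9, 5, 8, 1] cursor@3
After 4 (next): list=[3, 43, 9, 5, 8, 1] cursor@43
After 5 (delete_current): list=[3, 9, 5, 8, 1] cursor@9
After 6 (insert_after(96)): list=[3, 9, 96, 5, 8, 1] cursor@9
After 7 (insert_before(24)): list=[3, 24, 9, 96, 5, 8, 1] cursor@9
After 8 (next): list=[3, 24, 9, 96, 5, 8, 1] cursor@96

Answer: 3 9 9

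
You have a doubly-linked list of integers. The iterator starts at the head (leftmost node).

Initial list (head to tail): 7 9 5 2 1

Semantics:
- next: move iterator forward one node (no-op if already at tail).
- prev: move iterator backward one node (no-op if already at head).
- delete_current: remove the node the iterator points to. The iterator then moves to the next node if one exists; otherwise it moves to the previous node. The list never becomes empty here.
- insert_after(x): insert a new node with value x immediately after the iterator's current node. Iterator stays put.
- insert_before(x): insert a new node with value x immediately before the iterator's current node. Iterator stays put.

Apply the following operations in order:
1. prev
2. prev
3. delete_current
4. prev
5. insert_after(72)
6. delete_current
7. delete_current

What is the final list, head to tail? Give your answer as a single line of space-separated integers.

After 1 (prev): list=[7, 9, 5, 2, 1] cursor@7
After 2 (prev): list=[7, 9, 5, 2, 1] cursor@7
After 3 (delete_current): list=[9, 5, 2, 1] cursor@9
After 4 (prev): list=[9, 5, 2, 1] cursor@9
After 5 (insert_after(72)): list=[9, 72, 5, 2, 1] cursor@9
After 6 (delete_current): list=[72, 5, 2, 1] cursor@72
After 7 (delete_current): list=[5, 2, 1] cursor@5

Answer: 5 2 1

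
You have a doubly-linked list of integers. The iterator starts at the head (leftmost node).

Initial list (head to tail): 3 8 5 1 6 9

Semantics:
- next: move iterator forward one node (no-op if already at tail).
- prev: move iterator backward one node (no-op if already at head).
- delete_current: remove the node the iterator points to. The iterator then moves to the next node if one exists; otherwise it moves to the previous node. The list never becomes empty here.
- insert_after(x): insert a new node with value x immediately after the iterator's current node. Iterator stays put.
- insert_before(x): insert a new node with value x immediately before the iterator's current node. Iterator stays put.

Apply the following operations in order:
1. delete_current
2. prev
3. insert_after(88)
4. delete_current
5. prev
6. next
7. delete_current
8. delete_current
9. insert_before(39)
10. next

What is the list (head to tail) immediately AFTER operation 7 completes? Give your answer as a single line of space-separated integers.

After 1 (delete_current): list=[8, 5, 1, 6, 9] cursor@8
After 2 (prev): list=[8, 5, 1, 6, 9] cursor@8
After 3 (insert_after(88)): list=[8, 88, 5, 1, 6, 9] cursor@8
After 4 (delete_current): list=[88, 5, 1, 6, 9] cursor@88
After 5 (prev): list=[88, 5, 1, 6, 9] cursor@88
After 6 (next): list=[88, 5, 1, 6, 9] cursor@5
After 7 (delete_current): list=[88, 1, 6, 9] cursor@1

Answer: 88 1 6 9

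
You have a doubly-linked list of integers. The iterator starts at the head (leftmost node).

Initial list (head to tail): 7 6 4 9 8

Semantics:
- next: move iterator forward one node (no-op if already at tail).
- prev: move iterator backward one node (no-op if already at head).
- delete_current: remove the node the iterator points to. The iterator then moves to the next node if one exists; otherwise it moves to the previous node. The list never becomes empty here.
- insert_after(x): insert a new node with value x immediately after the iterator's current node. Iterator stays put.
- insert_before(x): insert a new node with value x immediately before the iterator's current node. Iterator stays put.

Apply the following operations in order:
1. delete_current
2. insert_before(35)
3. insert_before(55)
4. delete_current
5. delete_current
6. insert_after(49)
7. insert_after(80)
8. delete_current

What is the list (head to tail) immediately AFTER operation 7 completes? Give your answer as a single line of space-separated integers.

Answer: 35 55 9 80 49 8

Derivation:
After 1 (delete_current): list=[6, 4, 9, 8] cursor@6
After 2 (insert_before(35)): list=[35, 6, 4, 9, 8] cursor@6
After 3 (insert_before(55)): list=[35, 55, 6, 4, 9, 8] cursor@6
After 4 (delete_current): list=[35, 55, 4, 9, 8] cursor@4
After 5 (delete_current): list=[35, 55, 9, 8] cursor@9
After 6 (insert_after(49)): list=[35, 55, 9, 49, 8] cursor@9
After 7 (insert_after(80)): list=[35, 55, 9, 80, 49, 8] cursor@9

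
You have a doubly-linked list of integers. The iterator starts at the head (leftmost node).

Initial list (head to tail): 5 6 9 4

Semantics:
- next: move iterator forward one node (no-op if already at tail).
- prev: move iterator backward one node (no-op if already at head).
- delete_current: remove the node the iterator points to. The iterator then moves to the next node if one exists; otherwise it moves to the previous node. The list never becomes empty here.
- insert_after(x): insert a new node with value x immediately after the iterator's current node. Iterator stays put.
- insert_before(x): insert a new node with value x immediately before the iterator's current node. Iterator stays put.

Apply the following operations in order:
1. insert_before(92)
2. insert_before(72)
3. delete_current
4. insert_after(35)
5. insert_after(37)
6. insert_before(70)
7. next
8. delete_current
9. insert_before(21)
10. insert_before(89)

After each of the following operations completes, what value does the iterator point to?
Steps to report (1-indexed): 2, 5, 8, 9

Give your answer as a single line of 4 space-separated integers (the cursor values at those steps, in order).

After 1 (insert_before(92)): list=[92, 5, 6, 9, 4] cursor@5
After 2 (insert_before(72)): list=[92, 72, 5, 6, 9, 4] cursor@5
After 3 (delete_current): list=[92, 72, 6, 9, 4] cursor@6
After 4 (insert_after(35)): list=[92, 72, 6, 35, 9, 4] cursor@6
After 5 (insert_after(37)): list=[92, 72, 6, 37, 35, 9, 4] cursor@6
After 6 (insert_before(70)): list=[92, 72, 70, 6, 37, 35, 9, 4] cursor@6
After 7 (next): list=[92, 72, 70, 6, 37, 35, 9, 4] cursor@37
After 8 (delete_current): list=[92, 72, 70, 6, 35, 9, 4] cursor@35
After 9 (insert_before(21)): list=[92, 72, 70, 6, 21, 35, 9, 4] cursor@35
After 10 (insert_before(89)): list=[92, 72, 70, 6, 21, 89, 35, 9, 4] cursor@35

Answer: 5 6 35 35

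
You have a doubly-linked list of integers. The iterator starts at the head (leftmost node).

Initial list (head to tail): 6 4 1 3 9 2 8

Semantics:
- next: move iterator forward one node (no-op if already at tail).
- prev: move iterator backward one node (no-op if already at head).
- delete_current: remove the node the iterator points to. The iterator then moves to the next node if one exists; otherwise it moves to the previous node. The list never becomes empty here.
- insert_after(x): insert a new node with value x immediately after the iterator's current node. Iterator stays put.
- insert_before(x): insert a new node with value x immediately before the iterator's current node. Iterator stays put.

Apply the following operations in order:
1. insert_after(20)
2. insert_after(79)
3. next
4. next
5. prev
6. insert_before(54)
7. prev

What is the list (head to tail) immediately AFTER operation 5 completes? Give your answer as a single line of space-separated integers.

Answer: 6 79 20 4 1 3 9 2 8

Derivation:
After 1 (insert_after(20)): list=[6, 20, 4, 1, 3, 9, 2, 8] cursor@6
After 2 (insert_after(79)): list=[6, 79, 20, 4, 1, 3, 9, 2, 8] cursor@6
After 3 (next): list=[6, 79, 20, 4, 1, 3, 9, 2, 8] cursor@79
After 4 (next): list=[6, 79, 20, 4, 1, 3, 9, 2, 8] cursor@20
After 5 (prev): list=[6, 79, 20, 4, 1, 3, 9, 2, 8] cursor@79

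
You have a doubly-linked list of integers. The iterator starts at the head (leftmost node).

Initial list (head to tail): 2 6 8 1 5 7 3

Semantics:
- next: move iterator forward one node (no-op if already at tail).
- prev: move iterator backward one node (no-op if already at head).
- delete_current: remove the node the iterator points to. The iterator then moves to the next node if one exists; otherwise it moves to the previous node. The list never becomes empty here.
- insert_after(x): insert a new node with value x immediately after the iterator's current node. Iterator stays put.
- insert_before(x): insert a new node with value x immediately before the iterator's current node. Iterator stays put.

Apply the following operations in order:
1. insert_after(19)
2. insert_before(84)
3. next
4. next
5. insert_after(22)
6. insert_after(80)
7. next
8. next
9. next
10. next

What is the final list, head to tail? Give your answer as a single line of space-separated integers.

Answer: 84 2 19 6 80 22 8 1 5 7 3

Derivation:
After 1 (insert_after(19)): list=[2, 19, 6, 8, 1, 5, 7, 3] cursor@2
After 2 (insert_before(84)): list=[84, 2, 19, 6, 8, 1, 5, 7, 3] cursor@2
After 3 (next): list=[84, 2, 19, 6, 8, 1, 5, 7, 3] cursor@19
After 4 (next): list=[84, 2, 19, 6, 8, 1, 5, 7, 3] cursor@6
After 5 (insert_after(22)): list=[84, 2, 19, 6, 22, 8, 1, 5, 7, 3] cursor@6
After 6 (insert_after(80)): list=[84, 2, 19, 6, 80, 22, 8, 1, 5, 7, 3] cursor@6
After 7 (next): list=[84, 2, 19, 6, 80, 22, 8, 1, 5, 7, 3] cursor@80
After 8 (next): list=[84, 2, 19, 6, 80, 22, 8, 1, 5, 7, 3] cursor@22
After 9 (next): list=[84, 2, 19, 6, 80, 22, 8, 1, 5, 7, 3] cursor@8
After 10 (next): list=[84, 2, 19, 6, 80, 22, 8, 1, 5, 7, 3] cursor@1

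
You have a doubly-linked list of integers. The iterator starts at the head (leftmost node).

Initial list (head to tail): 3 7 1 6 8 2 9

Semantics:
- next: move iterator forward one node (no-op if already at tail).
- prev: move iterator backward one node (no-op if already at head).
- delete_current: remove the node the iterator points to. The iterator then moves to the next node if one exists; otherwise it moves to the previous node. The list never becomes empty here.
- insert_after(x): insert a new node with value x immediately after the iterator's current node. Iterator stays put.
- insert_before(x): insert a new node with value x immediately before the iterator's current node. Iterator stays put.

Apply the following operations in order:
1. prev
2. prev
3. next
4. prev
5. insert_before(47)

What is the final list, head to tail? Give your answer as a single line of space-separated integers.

Answer: 47 3 7 1 6 8 2 9

Derivation:
After 1 (prev): list=[3, 7, 1, 6, 8, 2, 9] cursor@3
After 2 (prev): list=[3, 7, 1, 6, 8, 2, 9] cursor@3
After 3 (next): list=[3, 7, 1, 6, 8, 2, 9] cursor@7
After 4 (prev): list=[3, 7, 1, 6, 8, 2, 9] cursor@3
After 5 (insert_before(47)): list=[47, 3, 7, 1, 6, 8, 2, 9] cursor@3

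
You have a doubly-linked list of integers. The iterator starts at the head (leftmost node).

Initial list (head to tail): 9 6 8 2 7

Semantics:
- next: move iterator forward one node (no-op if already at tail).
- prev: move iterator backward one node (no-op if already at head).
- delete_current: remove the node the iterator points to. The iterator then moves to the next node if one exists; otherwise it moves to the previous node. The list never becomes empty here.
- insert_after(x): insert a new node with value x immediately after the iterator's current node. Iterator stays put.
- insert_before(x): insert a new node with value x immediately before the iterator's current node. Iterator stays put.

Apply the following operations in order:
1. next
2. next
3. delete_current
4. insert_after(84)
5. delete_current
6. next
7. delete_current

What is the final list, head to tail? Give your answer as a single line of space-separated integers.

After 1 (next): list=[9, 6, 8, 2, 7] cursor@6
After 2 (next): list=[9, 6, 8, 2, 7] cursor@8
After 3 (delete_current): list=[9, 6, 2, 7] cursor@2
After 4 (insert_after(84)): list=[9, 6, 2, 84, 7] cursor@2
After 5 (delete_current): list=[9, 6, 84, 7] cursor@84
After 6 (next): list=[9, 6, 84, 7] cursor@7
After 7 (delete_current): list=[9, 6, 84] cursor@84

Answer: 9 6 84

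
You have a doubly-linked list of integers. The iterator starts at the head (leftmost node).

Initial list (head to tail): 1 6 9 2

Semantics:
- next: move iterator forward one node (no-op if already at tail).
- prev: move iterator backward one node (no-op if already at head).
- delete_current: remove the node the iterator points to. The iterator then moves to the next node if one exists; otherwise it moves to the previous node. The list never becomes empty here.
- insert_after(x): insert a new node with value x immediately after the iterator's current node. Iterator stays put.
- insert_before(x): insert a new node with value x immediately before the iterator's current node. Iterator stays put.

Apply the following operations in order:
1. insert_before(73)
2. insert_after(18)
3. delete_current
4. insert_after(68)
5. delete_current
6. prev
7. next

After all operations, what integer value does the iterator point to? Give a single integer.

After 1 (insert_before(73)): list=[73, 1, 6, 9, 2] cursor@1
After 2 (insert_after(18)): list=[73, 1, 18, 6, 9, 2] cursor@1
After 3 (delete_current): list=[73, 18, 6, 9, 2] cursor@18
After 4 (insert_after(68)): list=[73, 18, 68, 6, 9, 2] cursor@18
After 5 (delete_current): list=[73, 68, 6, 9, 2] cursor@68
After 6 (prev): list=[73, 68, 6, 9, 2] cursor@73
After 7 (next): list=[73, 68, 6, 9, 2] cursor@68

Answer: 68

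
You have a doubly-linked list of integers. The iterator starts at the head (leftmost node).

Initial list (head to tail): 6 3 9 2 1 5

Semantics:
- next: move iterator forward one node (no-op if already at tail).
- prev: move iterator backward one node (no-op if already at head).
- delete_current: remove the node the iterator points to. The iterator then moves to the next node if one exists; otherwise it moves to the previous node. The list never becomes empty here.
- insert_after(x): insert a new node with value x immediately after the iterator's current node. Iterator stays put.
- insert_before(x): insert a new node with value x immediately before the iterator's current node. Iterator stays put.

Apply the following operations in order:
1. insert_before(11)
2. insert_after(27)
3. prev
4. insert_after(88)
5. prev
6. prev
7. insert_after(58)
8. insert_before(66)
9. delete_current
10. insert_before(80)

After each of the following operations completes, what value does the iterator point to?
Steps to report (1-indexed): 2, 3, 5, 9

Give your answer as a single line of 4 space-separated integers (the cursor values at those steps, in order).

Answer: 6 11 11 58

Derivation:
After 1 (insert_before(11)): list=[11, 6, 3, 9, 2, 1, 5] cursor@6
After 2 (insert_after(27)): list=[11, 6, 27, 3, 9, 2, 1, 5] cursor@6
After 3 (prev): list=[11, 6, 27, 3, 9, 2, 1, 5] cursor@11
After 4 (insert_after(88)): list=[11, 88, 6, 27, 3, 9, 2, 1, 5] cursor@11
After 5 (prev): list=[11, 88, 6, 27, 3, 9, 2, 1, 5] cursor@11
After 6 (prev): list=[11, 88, 6, 27, 3, 9, 2, 1, 5] cursor@11
After 7 (insert_after(58)): list=[11, 58, 88, 6, 27, 3, 9, 2, 1, 5] cursor@11
After 8 (insert_before(66)): list=[66, 11, 58, 88, 6, 27, 3, 9, 2, 1, 5] cursor@11
After 9 (delete_current): list=[66, 58, 88, 6, 27, 3, 9, 2, 1, 5] cursor@58
After 10 (insert_before(80)): list=[66, 80, 58, 88, 6, 27, 3, 9, 2, 1, 5] cursor@58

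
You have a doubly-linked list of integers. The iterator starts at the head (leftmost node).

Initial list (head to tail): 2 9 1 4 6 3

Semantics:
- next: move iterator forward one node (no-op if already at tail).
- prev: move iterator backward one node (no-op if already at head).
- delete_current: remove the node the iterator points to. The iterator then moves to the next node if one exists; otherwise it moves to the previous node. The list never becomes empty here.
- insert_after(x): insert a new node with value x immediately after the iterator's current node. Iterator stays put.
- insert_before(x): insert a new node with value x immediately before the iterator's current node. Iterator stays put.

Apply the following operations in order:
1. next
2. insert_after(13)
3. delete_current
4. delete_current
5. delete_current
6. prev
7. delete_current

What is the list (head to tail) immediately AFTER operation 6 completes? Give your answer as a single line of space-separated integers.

Answer: 2 4 6 3

Derivation:
After 1 (next): list=[2, 9, 1, 4, 6, 3] cursor@9
After 2 (insert_after(13)): list=[2, 9, 13, 1, 4, 6, 3] cursor@9
After 3 (delete_current): list=[2, 13, 1, 4, 6, 3] cursor@13
After 4 (delete_current): list=[2, 1, 4, 6, 3] cursor@1
After 5 (delete_current): list=[2, 4, 6, 3] cursor@4
After 6 (prev): list=[2, 4, 6, 3] cursor@2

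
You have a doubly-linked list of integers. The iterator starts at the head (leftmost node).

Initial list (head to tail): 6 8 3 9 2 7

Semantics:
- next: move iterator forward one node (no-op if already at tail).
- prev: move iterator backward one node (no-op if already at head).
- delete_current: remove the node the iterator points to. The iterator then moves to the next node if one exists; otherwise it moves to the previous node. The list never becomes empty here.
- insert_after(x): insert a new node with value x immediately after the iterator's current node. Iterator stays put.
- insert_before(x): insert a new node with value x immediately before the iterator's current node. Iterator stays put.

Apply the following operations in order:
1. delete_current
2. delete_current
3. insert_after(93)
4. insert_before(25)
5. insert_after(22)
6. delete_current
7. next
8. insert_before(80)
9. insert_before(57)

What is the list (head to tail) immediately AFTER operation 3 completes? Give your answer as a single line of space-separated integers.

After 1 (delete_current): list=[8, 3, 9, 2, 7] cursor@8
After 2 (delete_current): list=[3, 9, 2, 7] cursor@3
After 3 (insert_after(93)): list=[3, 93, 9, 2, 7] cursor@3

Answer: 3 93 9 2 7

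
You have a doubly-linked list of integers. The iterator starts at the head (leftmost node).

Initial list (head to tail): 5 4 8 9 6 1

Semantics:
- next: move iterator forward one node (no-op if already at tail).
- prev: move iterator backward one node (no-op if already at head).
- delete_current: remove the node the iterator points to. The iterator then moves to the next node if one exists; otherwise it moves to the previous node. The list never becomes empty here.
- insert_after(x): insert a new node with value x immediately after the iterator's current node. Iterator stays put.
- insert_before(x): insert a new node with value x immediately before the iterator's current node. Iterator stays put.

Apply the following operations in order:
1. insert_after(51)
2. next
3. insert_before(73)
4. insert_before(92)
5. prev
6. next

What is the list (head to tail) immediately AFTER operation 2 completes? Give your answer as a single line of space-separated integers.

After 1 (insert_after(51)): list=[5, 51, 4, 8, 9, 6, 1] cursor@5
After 2 (next): list=[5, 51, 4, 8, 9, 6, 1] cursor@51

Answer: 5 51 4 8 9 6 1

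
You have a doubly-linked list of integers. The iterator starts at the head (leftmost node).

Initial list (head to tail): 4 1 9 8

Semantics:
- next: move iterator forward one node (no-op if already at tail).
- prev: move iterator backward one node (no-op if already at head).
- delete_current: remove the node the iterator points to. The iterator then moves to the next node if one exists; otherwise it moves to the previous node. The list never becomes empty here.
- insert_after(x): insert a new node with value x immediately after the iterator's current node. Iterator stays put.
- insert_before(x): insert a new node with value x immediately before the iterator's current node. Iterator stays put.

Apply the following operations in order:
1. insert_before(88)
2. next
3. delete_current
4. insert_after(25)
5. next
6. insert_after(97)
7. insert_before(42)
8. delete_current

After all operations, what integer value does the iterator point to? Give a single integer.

Answer: 97

Derivation:
After 1 (insert_before(88)): list=[88, 4, 1, 9, 8] cursor@4
After 2 (next): list=[88, 4, 1, 9, 8] cursor@1
After 3 (delete_current): list=[88, 4, 9, 8] cursor@9
After 4 (insert_after(25)): list=[88, 4, 9, 25, 8] cursor@9
After 5 (next): list=[88, 4, 9, 25, 8] cursor@25
After 6 (insert_after(97)): list=[88, 4, 9, 25, 97, 8] cursor@25
After 7 (insert_before(42)): list=[88, 4, 9, 42, 25, 97, 8] cursor@25
After 8 (delete_current): list=[88, 4, 9, 42, 97, 8] cursor@97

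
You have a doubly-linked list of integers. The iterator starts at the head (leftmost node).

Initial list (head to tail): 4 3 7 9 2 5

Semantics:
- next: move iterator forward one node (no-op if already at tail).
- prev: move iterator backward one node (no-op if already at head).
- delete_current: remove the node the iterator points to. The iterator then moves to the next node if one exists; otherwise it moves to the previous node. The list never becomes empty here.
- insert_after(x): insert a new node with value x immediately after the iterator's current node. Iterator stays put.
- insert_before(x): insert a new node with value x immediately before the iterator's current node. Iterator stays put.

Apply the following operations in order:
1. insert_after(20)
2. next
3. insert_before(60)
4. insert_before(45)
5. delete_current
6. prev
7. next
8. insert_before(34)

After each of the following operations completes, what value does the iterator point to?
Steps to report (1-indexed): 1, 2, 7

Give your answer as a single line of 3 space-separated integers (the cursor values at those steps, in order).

Answer: 4 20 3

Derivation:
After 1 (insert_after(20)): list=[4, 20, 3, 7, 9, 2, 5] cursor@4
After 2 (next): list=[4, 20, 3, 7, 9, 2, 5] cursor@20
After 3 (insert_before(60)): list=[4, 60, 20, 3, 7, 9, 2, 5] cursor@20
After 4 (insert_before(45)): list=[4, 60, 45, 20, 3, 7, 9, 2, 5] cursor@20
After 5 (delete_current): list=[4, 60, 45, 3, 7, 9, 2, 5] cursor@3
After 6 (prev): list=[4, 60, 45, 3, 7, 9, 2, 5] cursor@45
After 7 (next): list=[4, 60, 45, 3, 7, 9, 2, 5] cursor@3
After 8 (insert_before(34)): list=[4, 60, 45, 34, 3, 7, 9, 2, 5] cursor@3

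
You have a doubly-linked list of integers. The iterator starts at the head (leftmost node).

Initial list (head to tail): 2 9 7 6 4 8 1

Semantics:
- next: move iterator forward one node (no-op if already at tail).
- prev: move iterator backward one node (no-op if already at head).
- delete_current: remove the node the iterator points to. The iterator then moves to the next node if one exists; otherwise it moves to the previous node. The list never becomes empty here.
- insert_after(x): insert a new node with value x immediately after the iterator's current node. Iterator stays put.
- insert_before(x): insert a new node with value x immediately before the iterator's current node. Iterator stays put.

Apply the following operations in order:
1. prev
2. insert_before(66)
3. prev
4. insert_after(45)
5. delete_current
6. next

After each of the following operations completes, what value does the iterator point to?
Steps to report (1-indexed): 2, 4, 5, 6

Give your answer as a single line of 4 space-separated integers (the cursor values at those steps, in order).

Answer: 2 66 45 2

Derivation:
After 1 (prev): list=[2, 9, 7, 6, 4, 8, 1] cursor@2
After 2 (insert_before(66)): list=[66, 2, 9, 7, 6, 4, 8, 1] cursor@2
After 3 (prev): list=[66, 2, 9, 7, 6, 4, 8, 1] cursor@66
After 4 (insert_after(45)): list=[66, 45, 2, 9, 7, 6, 4, 8, 1] cursor@66
After 5 (delete_current): list=[45, 2, 9, 7, 6, 4, 8, 1] cursor@45
After 6 (next): list=[45, 2, 9, 7, 6, 4, 8, 1] cursor@2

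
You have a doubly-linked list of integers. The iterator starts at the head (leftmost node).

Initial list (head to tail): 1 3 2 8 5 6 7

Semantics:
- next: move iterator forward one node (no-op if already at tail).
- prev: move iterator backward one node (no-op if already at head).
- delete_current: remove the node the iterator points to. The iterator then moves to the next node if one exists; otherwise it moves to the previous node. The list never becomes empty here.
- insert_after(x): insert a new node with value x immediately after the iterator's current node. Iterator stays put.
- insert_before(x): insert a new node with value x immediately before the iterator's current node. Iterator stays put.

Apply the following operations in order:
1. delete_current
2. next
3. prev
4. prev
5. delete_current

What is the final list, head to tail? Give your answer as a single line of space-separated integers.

After 1 (delete_current): list=[3, 2, 8, 5, 6, 7] cursor@3
After 2 (next): list=[3, 2, 8, 5, 6, 7] cursor@2
After 3 (prev): list=[3, 2, 8, 5, 6, 7] cursor@3
After 4 (prev): list=[3, 2, 8, 5, 6, 7] cursor@3
After 5 (delete_current): list=[2, 8, 5, 6, 7] cursor@2

Answer: 2 8 5 6 7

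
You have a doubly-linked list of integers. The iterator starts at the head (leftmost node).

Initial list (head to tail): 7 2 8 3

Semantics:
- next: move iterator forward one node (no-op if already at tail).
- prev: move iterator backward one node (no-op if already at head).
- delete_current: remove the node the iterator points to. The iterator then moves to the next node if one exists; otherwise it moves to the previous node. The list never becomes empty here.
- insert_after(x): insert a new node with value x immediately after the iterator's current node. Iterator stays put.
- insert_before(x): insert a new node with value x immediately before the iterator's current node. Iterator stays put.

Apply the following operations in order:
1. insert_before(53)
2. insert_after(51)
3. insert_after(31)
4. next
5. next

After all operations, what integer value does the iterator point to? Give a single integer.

Answer: 51

Derivation:
After 1 (insert_before(53)): list=[53, 7, 2, 8, 3] cursor@7
After 2 (insert_after(51)): list=[53, 7, 51, 2, 8, 3] cursor@7
After 3 (insert_after(31)): list=[53, 7, 31, 51, 2, 8, 3] cursor@7
After 4 (next): list=[53, 7, 31, 51, 2, 8, 3] cursor@31
After 5 (next): list=[53, 7, 31, 51, 2, 8, 3] cursor@51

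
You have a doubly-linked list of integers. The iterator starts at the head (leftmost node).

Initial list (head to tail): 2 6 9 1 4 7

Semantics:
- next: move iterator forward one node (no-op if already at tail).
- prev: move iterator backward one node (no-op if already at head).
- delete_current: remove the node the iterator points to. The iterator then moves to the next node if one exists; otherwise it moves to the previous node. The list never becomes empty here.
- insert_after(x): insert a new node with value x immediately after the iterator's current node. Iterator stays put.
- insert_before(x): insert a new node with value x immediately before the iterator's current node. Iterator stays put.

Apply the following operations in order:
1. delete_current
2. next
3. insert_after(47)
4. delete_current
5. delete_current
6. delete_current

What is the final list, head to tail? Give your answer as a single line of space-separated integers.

Answer: 6 4 7

Derivation:
After 1 (delete_current): list=[6, 9, 1, 4, 7] cursor@6
After 2 (next): list=[6, 9, 1, 4, 7] cursor@9
After 3 (insert_after(47)): list=[6, 9, 47, 1, 4, 7] cursor@9
After 4 (delete_current): list=[6, 47, 1, 4, 7] cursor@47
After 5 (delete_current): list=[6, 1, 4, 7] cursor@1
After 6 (delete_current): list=[6, 4, 7] cursor@4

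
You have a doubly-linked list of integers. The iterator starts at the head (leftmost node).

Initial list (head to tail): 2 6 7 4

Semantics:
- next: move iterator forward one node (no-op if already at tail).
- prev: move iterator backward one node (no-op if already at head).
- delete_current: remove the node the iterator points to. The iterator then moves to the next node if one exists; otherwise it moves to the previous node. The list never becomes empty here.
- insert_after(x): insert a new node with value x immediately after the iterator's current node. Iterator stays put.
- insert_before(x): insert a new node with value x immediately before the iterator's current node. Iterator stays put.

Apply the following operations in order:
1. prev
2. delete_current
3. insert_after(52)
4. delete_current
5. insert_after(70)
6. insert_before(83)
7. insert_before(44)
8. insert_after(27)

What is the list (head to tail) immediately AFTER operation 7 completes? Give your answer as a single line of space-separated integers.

Answer: 83 44 52 70 7 4

Derivation:
After 1 (prev): list=[2, 6, 7, 4] cursor@2
After 2 (delete_current): list=[6, 7, 4] cursor@6
After 3 (insert_after(52)): list=[6, 52, 7, 4] cursor@6
After 4 (delete_current): list=[52, 7, 4] cursor@52
After 5 (insert_after(70)): list=[52, 70, 7, 4] cursor@52
After 6 (insert_before(83)): list=[83, 52, 70, 7, 4] cursor@52
After 7 (insert_before(44)): list=[83, 44, 52, 70, 7, 4] cursor@52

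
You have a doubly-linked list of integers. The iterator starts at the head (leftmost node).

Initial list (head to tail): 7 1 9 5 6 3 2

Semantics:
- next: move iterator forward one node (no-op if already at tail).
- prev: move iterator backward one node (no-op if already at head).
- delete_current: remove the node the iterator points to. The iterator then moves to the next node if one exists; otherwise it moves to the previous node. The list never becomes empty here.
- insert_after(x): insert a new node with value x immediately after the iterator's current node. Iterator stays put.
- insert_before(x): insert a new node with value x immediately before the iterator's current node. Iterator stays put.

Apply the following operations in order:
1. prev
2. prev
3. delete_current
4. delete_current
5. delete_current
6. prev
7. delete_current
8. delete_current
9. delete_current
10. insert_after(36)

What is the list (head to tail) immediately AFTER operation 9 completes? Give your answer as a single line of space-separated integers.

Answer: 2

Derivation:
After 1 (prev): list=[7, 1, 9, 5, 6, 3, 2] cursor@7
After 2 (prev): list=[7, 1, 9, 5, 6, 3, 2] cursor@7
After 3 (delete_current): list=[1, 9, 5, 6, 3, 2] cursor@1
After 4 (delete_current): list=[9, 5, 6, 3, 2] cursor@9
After 5 (delete_current): list=[5, 6, 3, 2] cursor@5
After 6 (prev): list=[5, 6, 3, 2] cursor@5
After 7 (delete_current): list=[6, 3, 2] cursor@6
After 8 (delete_current): list=[3, 2] cursor@3
After 9 (delete_current): list=[2] cursor@2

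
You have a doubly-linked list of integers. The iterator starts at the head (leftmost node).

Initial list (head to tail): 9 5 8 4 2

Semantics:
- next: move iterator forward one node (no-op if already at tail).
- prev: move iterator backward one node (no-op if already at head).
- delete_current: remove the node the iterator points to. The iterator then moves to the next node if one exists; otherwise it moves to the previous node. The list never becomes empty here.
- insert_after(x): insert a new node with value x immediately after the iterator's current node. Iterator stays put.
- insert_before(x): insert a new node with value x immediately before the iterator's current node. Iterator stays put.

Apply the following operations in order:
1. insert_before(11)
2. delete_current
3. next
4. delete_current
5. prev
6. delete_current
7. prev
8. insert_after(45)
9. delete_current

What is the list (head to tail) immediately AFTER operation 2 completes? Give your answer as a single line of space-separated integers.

Answer: 11 5 8 4 2

Derivation:
After 1 (insert_before(11)): list=[11, 9, 5, 8, 4, 2] cursor@9
After 2 (delete_current): list=[11, 5, 8, 4, 2] cursor@5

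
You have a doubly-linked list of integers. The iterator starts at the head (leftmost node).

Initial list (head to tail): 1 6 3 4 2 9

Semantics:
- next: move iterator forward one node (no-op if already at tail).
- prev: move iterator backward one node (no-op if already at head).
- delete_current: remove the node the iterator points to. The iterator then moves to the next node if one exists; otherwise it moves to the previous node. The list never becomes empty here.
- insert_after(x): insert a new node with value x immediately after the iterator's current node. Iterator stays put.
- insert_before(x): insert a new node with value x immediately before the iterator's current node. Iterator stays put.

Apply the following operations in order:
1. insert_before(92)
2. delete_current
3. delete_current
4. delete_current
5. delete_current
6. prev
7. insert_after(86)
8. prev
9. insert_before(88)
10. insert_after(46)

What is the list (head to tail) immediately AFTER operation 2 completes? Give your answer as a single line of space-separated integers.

After 1 (insert_before(92)): list=[92, 1, 6, 3, 4, 2, 9] cursor@1
After 2 (delete_current): list=[92, 6, 3, 4, 2, 9] cursor@6

Answer: 92 6 3 4 2 9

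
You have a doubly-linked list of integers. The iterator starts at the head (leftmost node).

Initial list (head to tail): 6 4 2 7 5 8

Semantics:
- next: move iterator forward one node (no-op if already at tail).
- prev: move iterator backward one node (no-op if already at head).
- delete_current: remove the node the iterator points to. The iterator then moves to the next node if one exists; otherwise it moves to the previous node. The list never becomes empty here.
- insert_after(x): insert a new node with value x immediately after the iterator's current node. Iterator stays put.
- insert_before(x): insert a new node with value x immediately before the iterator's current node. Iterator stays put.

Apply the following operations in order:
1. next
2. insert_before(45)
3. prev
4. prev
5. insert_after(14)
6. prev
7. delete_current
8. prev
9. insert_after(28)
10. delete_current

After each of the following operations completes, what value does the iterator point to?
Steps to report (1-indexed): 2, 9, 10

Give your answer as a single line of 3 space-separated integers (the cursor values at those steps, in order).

Answer: 4 14 28

Derivation:
After 1 (next): list=[6, 4, 2, 7, 5, 8] cursor@4
After 2 (insert_before(45)): list=[6, 45, 4, 2, 7, 5, 8] cursor@4
After 3 (prev): list=[6, 45, 4, 2, 7, 5, 8] cursor@45
After 4 (prev): list=[6, 45, 4, 2, 7, 5, 8] cursor@6
After 5 (insert_after(14)): list=[6, 14, 45, 4, 2, 7, 5, 8] cursor@6
After 6 (prev): list=[6, 14, 45, 4, 2, 7, 5, 8] cursor@6
After 7 (delete_current): list=[14, 45, 4, 2, 7, 5, 8] cursor@14
After 8 (prev): list=[14, 45, 4, 2, 7, 5, 8] cursor@14
After 9 (insert_after(28)): list=[14, 28, 45, 4, 2, 7, 5, 8] cursor@14
After 10 (delete_current): list=[28, 45, 4, 2, 7, 5, 8] cursor@28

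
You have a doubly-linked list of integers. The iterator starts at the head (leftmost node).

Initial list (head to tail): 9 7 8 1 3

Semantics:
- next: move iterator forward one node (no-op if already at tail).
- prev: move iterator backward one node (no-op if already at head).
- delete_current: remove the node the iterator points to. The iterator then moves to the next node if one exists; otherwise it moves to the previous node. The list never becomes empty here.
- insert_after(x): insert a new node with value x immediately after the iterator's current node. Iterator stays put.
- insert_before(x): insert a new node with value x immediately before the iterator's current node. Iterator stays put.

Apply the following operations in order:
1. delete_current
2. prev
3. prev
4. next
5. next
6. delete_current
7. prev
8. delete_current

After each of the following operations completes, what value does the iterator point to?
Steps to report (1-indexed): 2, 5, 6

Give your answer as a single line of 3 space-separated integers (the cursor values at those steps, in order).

After 1 (delete_current): list=[7, 8, 1, 3] cursor@7
After 2 (prev): list=[7, 8, 1, 3] cursor@7
After 3 (prev): list=[7, 8, 1, 3] cursor@7
After 4 (next): list=[7, 8, 1, 3] cursor@8
After 5 (next): list=[7, 8, 1, 3] cursor@1
After 6 (delete_current): list=[7, 8, 3] cursor@3
After 7 (prev): list=[7, 8, 3] cursor@8
After 8 (delete_current): list=[7, 3] cursor@3

Answer: 7 1 3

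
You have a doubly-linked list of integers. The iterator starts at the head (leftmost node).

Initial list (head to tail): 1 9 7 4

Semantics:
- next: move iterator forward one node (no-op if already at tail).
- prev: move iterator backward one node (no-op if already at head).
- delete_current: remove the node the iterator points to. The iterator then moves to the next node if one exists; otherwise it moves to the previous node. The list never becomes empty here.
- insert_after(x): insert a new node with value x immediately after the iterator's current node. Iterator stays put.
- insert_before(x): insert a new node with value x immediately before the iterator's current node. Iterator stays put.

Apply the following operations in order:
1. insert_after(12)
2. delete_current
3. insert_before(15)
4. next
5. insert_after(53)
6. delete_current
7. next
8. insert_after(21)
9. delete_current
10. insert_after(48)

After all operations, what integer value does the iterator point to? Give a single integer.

Answer: 21

Derivation:
After 1 (insert_after(12)): list=[1, 12, 9, 7, 4] cursor@1
After 2 (delete_current): list=[12, 9, 7, 4] cursor@12
After 3 (insert_before(15)): list=[15, 12, 9, 7, 4] cursor@12
After 4 (next): list=[15, 12, 9, 7, 4] cursor@9
After 5 (insert_after(53)): list=[15, 12, 9, 53, 7, 4] cursor@9
After 6 (delete_current): list=[15, 12, 53, 7, 4] cursor@53
After 7 (next): list=[15, 12, 53, 7, 4] cursor@7
After 8 (insert_after(21)): list=[15, 12, 53, 7, 21, 4] cursor@7
After 9 (delete_current): list=[15, 12, 53, 21, 4] cursor@21
After 10 (insert_after(48)): list=[15, 12, 53, 21, 48, 4] cursor@21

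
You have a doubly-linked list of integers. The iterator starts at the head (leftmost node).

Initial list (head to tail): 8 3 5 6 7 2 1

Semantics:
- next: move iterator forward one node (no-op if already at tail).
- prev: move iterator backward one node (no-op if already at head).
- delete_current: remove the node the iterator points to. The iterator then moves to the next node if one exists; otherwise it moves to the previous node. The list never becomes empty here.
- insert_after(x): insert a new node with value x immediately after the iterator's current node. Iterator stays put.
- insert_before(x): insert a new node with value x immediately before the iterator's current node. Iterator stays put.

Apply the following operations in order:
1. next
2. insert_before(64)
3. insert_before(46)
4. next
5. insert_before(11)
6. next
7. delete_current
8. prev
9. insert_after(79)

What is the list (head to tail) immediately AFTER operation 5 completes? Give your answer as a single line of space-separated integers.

Answer: 8 64 46 3 11 5 6 7 2 1

Derivation:
After 1 (next): list=[8, 3, 5, 6, 7, 2, 1] cursor@3
After 2 (insert_before(64)): list=[8, 64, 3, 5, 6, 7, 2, 1] cursor@3
After 3 (insert_before(46)): list=[8, 64, 46, 3, 5, 6, 7, 2, 1] cursor@3
After 4 (next): list=[8, 64, 46, 3, 5, 6, 7, 2, 1] cursor@5
After 5 (insert_before(11)): list=[8, 64, 46, 3, 11, 5, 6, 7, 2, 1] cursor@5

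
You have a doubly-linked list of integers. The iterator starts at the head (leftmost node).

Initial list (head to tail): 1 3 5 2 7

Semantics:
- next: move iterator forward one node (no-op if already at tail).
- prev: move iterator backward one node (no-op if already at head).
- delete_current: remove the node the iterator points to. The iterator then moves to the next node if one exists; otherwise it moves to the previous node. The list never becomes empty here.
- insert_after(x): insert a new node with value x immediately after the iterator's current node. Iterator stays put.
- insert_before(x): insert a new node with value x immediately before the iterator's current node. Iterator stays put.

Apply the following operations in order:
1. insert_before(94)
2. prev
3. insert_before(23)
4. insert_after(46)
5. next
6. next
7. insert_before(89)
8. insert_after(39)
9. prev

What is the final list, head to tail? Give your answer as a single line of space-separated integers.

After 1 (insert_before(94)): list=[94, 1, 3, 5, 2, 7] cursor@1
After 2 (prev): list=[94, 1, 3, 5, 2, 7] cursor@94
After 3 (insert_before(23)): list=[23, 94, 1, 3, 5, 2, 7] cursor@94
After 4 (insert_after(46)): list=[23, 94, 46, 1, 3, 5, 2, 7] cursor@94
After 5 (next): list=[23, 94, 46, 1, 3, 5, 2, 7] cursor@46
After 6 (next): list=[23, 94, 46, 1, 3, 5, 2, 7] cursor@1
After 7 (insert_before(89)): list=[23, 94, 46, 89, 1, 3, 5, 2, 7] cursor@1
After 8 (insert_after(39)): list=[23, 94, 46, 89, 1, 39, 3, 5, 2, 7] cursor@1
After 9 (prev): list=[23, 94, 46, 89, 1, 39, 3, 5, 2, 7] cursor@89

Answer: 23 94 46 89 1 39 3 5 2 7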